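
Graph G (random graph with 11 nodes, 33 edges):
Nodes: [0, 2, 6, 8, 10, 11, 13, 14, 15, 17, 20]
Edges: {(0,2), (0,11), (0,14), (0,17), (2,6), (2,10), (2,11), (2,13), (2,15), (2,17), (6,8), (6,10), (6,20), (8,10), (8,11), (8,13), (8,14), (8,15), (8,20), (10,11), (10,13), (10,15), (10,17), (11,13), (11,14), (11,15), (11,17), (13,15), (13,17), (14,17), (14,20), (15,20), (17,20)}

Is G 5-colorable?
Yes, G is 5-colorable

A valid 5-coloring: color 1: [11, 20]; color 2: [2, 8]; color 3: [10, 14]; color 4: [6, 15, 17]; color 5: [0, 13].
(χ(G) = 5 ≤ 5.)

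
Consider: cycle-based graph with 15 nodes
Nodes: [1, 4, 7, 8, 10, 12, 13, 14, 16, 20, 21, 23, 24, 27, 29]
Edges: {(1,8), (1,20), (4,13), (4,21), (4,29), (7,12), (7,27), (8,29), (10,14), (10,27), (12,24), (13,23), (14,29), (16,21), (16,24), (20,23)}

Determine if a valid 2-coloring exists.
No, G is not 2-colorable

Odd cycle [23, 20, 1, 8, 29, 4, 13] needs 3 colors (χ ≥ 3).
Hence χ(G) ≥ 3 > 2, so no proper 2-coloring exists.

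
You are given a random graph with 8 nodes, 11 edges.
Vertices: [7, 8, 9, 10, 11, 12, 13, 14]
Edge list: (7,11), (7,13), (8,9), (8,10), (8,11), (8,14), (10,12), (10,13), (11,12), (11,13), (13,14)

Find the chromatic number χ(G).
Clique number ω(G) = 3 (lower bound: χ ≥ ω).
The clique on [7, 11, 13] has size 3, forcing χ ≥ 3, and the coloring below uses 3 colors, so χ(G) = 3.
A valid 3-coloring: color 1: [9, 10, 11, 14]; color 2: [8, 12, 13]; color 3: [7].

χ(G) = 3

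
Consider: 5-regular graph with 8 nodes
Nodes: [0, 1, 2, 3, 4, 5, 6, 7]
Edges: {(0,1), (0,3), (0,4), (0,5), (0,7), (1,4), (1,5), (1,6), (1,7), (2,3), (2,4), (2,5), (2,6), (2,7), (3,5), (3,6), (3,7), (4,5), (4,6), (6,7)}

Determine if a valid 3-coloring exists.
No, G is not 3-colorable

The clique on vertices [0, 1, 4, 5] has size 4 > 3, so it alone needs 4 colors.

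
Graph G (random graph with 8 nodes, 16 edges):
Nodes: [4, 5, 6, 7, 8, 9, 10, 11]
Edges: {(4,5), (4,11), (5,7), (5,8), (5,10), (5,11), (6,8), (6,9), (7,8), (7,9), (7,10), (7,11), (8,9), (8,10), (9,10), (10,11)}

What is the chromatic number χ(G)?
Clique number ω(G) = 4 (lower bound: χ ≥ ω).
The clique on [7, 8, 9, 10] has size 4, forcing χ ≥ 4, and the coloring below uses 4 colors, so χ(G) = 4.
A valid 4-coloring: color 1: [5, 9]; color 2: [4, 6, 7]; color 3: [8, 11]; color 4: [10].

χ(G) = 4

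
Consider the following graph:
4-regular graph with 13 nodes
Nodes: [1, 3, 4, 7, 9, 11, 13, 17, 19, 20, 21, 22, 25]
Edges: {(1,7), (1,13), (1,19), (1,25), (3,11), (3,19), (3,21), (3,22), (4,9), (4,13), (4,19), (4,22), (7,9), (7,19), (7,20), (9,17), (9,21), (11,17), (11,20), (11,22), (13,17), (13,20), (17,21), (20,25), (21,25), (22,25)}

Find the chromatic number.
Clique number ω(G) = 3 (lower bound: χ ≥ ω).
The clique on [1, 7, 19] has size 3, forcing χ ≥ 3, and the coloring below uses 3 colors, so χ(G) = 3.
A valid 3-coloring: color 1: [9, 11, 13, 19, 25]; color 2: [1, 3, 4, 17, 20]; color 3: [7, 21, 22].

χ(G) = 3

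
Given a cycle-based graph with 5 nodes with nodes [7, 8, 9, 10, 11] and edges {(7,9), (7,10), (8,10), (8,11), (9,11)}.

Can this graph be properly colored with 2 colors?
Odd cycle [8, 11, 9, 7, 10] needs 3 colors (χ ≥ 3).
Hence χ(G) ≥ 3 > 2, so no proper 2-coloring exists.

No, G is not 2-colorable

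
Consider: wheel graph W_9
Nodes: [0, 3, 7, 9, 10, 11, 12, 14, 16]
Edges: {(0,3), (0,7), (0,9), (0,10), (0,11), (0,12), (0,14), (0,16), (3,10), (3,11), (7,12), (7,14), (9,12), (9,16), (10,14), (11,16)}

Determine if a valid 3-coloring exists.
Yes, G is 3-colorable

A valid 3-coloring: color 1: [0]; color 2: [3, 12, 14, 16]; color 3: [7, 9, 10, 11].
(χ(G) = 3 ≤ 3.)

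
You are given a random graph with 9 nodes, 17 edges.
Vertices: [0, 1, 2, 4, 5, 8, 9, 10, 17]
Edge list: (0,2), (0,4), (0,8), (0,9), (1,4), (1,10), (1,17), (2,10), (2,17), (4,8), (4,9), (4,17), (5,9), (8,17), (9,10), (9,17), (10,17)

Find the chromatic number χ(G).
Clique number ω(G) = 3 (lower bound: χ ≥ ω).
The clique on [0, 4, 8] has size 3, forcing χ ≥ 3, and the coloring below uses 3 colors, so χ(G) = 3.
A valid 3-coloring: color 1: [0, 5, 17]; color 2: [1, 2, 8, 9]; color 3: [4, 10].

χ(G) = 3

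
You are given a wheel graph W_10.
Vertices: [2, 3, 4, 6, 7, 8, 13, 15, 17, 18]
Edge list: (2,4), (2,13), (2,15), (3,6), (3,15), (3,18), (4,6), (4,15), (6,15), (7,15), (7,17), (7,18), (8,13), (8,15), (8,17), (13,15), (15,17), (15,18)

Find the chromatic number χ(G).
Clique number ω(G) = 3 (lower bound: χ ≥ ω).
Odd cycle [7, 17, 8, 13, 2, 4, 6, 3, 18] needs 3 colors (χ ≥ 3).
Vertex 15 is adjacent to every vertex of [2, 3, 4, 6, 7, 8, 13, 17, 18], which already need 3 colors among themselves, so 15 needs a new color (χ ≥ 4).
The coloring below uses 4 colors, so χ(G) = 4.
A valid 4-coloring: color 1: [15]; color 2: [2, 3, 7, 8]; color 3: [4, 13, 17, 18]; color 4: [6].

χ(G) = 4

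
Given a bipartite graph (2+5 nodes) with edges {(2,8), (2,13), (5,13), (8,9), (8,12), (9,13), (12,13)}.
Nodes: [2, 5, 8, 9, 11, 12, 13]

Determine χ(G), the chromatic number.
χ(G) = 2

Clique number ω(G) = 2 (lower bound: χ ≥ ω).
The graph is bipartite (no odd cycle), so 2 colors suffice: χ(G) = 2.
A valid 2-coloring: color 1: [8, 11, 13]; color 2: [2, 5, 9, 12].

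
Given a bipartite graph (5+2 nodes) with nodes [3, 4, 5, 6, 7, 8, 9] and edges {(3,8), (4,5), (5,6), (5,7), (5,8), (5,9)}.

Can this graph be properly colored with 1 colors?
No, G is not 1-colorable

Edge (3,8) forces its endpoints to differ, so 1 color is not enough.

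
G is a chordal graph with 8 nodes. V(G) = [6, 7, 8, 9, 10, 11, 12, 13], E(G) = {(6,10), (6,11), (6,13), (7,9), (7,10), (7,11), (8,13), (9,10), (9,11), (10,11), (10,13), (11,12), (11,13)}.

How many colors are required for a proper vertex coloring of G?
Clique number ω(G) = 4 (lower bound: χ ≥ ω).
The clique on [7, 9, 10, 11] has size 4, forcing χ ≥ 4, and the coloring below uses 4 colors, so χ(G) = 4.
A valid 4-coloring: color 1: [8, 11]; color 2: [10, 12]; color 3: [7, 13]; color 4: [6, 9].

χ(G) = 4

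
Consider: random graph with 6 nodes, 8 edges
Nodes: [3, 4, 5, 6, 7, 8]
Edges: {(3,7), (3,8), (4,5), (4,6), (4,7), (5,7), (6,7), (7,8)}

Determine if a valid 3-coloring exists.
Yes, G is 3-colorable

A valid 3-coloring: color 1: [7]; color 2: [3, 4]; color 3: [5, 6, 8].
(χ(G) = 3 ≤ 3.)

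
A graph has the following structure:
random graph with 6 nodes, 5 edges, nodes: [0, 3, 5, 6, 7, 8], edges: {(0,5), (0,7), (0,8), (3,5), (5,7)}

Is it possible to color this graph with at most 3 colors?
A valid 3-coloring: color 1: [0, 3, 6]; color 2: [5, 8]; color 3: [7].
(χ(G) = 3 ≤ 3.)

Yes, G is 3-colorable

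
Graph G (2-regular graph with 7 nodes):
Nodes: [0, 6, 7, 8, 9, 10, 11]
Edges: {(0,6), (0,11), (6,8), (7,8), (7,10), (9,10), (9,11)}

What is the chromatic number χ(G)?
Clique number ω(G) = 2 (lower bound: χ ≥ ω).
Odd cycle [8, 6, 0, 11, 9, 10, 7] needs 3 colors (χ ≥ 3).
The coloring below uses 3 colors, so χ(G) = 3.
A valid 3-coloring: color 1: [0, 8, 10]; color 2: [6, 7, 11]; color 3: [9].

χ(G) = 3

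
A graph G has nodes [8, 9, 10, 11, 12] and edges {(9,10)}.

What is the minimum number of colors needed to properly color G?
Clique number ω(G) = 2 (lower bound: χ ≥ ω).
The graph is bipartite (no odd cycle), so 2 colors suffice: χ(G) = 2.
A valid 2-coloring: color 1: [8, 9, 11, 12]; color 2: [10].

χ(G) = 2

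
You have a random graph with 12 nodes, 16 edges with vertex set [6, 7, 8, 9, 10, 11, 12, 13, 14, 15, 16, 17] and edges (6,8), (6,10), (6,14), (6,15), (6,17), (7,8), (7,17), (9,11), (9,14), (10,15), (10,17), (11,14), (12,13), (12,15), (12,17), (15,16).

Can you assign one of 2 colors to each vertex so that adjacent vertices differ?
No, G is not 2-colorable

The clique on vertices [6, 10, 17] has size 3 > 2, so it alone needs 3 colors.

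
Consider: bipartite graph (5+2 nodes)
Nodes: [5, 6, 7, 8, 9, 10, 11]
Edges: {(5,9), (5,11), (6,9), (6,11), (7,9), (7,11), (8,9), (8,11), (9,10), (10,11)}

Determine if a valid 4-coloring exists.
Yes, G is 4-colorable

A valid 4-coloring: color 1: [9, 11]; color 2: [5, 6, 7, 8, 10].
(χ(G) = 2 ≤ 4.)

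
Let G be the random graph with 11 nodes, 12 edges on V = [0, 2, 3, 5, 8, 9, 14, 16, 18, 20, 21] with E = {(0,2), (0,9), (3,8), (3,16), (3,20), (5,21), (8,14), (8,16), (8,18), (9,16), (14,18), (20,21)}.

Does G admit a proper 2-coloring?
No, G is not 2-colorable

The clique on vertices [3, 8, 16] has size 3 > 2, so it alone needs 3 colors.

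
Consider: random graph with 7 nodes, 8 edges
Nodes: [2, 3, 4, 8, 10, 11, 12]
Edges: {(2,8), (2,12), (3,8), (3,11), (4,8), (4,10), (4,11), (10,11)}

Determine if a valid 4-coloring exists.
A valid 4-coloring: color 1: [8, 11, 12]; color 2: [2, 3, 4]; color 3: [10].
(χ(G) = 3 ≤ 4.)

Yes, G is 4-colorable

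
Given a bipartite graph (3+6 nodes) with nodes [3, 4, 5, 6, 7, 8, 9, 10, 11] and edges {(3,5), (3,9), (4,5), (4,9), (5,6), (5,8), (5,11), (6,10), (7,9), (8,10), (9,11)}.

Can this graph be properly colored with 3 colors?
Yes, G is 3-colorable

A valid 3-coloring: color 1: [5, 9, 10]; color 2: [3, 4, 6, 7, 8, 11].
(χ(G) = 2 ≤ 3.)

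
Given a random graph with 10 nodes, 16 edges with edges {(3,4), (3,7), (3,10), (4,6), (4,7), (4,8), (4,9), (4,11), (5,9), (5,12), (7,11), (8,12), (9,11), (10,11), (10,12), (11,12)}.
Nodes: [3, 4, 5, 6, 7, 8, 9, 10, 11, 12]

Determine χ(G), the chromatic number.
χ(G) = 3

Clique number ω(G) = 3 (lower bound: χ ≥ ω).
The clique on [10, 11, 12] has size 3, forcing χ ≥ 3, and the coloring below uses 3 colors, so χ(G) = 3.
A valid 3-coloring: color 1: [4, 12]; color 2: [3, 5, 6, 8, 11]; color 3: [7, 9, 10].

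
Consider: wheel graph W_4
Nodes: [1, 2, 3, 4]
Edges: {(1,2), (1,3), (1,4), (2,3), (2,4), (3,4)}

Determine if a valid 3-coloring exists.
The clique on vertices [1, 2, 3, 4] has size 4 > 3, so it alone needs 4 colors.

No, G is not 3-colorable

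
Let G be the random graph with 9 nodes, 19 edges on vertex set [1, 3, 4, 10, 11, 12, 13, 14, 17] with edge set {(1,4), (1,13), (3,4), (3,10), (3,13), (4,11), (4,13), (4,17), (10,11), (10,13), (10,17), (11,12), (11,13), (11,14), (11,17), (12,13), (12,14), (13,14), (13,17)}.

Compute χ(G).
Clique number ω(G) = 4 (lower bound: χ ≥ ω).
The clique on [10, 11, 13, 17] has size 4, forcing χ ≥ 4, and the coloring below uses 4 colors, so χ(G) = 4.
A valid 4-coloring: color 1: [13]; color 2: [1, 3, 11]; color 3: [4, 10, 12]; color 4: [14, 17].

χ(G) = 4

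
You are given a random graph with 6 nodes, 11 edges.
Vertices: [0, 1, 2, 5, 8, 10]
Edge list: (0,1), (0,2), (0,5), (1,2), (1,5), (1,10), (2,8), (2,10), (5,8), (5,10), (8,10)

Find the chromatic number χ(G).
χ(G) = 3

Clique number ω(G) = 3 (lower bound: χ ≥ ω).
The clique on [2, 8, 10] has size 3, forcing χ ≥ 3, and the coloring below uses 3 colors, so χ(G) = 3.
A valid 3-coloring: color 1: [2, 5]; color 2: [1, 8]; color 3: [0, 10].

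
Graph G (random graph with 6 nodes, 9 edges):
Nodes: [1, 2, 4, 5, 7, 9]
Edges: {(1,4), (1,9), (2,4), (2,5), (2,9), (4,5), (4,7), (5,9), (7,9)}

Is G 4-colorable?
A valid 4-coloring: color 1: [4, 9]; color 2: [1, 2, 7]; color 3: [5].
(χ(G) = 3 ≤ 4.)

Yes, G is 4-colorable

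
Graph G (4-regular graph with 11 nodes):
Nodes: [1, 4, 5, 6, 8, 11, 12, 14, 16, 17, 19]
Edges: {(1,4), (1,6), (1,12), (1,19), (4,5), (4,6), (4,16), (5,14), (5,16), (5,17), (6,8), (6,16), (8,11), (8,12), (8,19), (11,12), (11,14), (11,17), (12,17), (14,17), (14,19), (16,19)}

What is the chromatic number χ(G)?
Clique number ω(G) = 3 (lower bound: χ ≥ ω).
The clique on [1, 4, 6] has size 3, forcing χ ≥ 3, and the coloring below uses 3 colors, so χ(G) = 3.
A valid 3-coloring: color 1: [5, 6, 11, 19]; color 2: [1, 8, 16, 17]; color 3: [4, 12, 14].

χ(G) = 3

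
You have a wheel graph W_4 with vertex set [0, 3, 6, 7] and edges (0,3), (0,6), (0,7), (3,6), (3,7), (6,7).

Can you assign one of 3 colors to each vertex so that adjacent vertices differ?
No, G is not 3-colorable

The clique on vertices [0, 3, 6, 7] has size 4 > 3, so it alone needs 4 colors.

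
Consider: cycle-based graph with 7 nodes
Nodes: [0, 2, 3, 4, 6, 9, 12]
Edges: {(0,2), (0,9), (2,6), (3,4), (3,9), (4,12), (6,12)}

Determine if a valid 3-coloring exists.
A valid 3-coloring: color 1: [0, 4, 6]; color 2: [2, 9, 12]; color 3: [3].
(χ(G) = 3 ≤ 3.)

Yes, G is 3-colorable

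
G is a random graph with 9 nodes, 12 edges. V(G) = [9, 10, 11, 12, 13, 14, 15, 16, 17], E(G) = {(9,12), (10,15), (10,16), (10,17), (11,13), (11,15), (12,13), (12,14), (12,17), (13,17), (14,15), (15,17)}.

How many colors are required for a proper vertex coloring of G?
χ(G) = 3

Clique number ω(G) = 3 (lower bound: χ ≥ ω).
The clique on [10, 15, 17] has size 3, forcing χ ≥ 3, and the coloring below uses 3 colors, so χ(G) = 3.
A valid 3-coloring: color 1: [12, 15, 16]; color 2: [9, 11, 14, 17]; color 3: [10, 13].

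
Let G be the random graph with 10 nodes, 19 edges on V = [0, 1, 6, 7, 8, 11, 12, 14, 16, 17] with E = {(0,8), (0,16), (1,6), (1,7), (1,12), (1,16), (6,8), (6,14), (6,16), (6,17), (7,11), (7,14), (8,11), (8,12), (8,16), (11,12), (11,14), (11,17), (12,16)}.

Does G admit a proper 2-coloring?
The clique on vertices [0, 8, 16] has size 3 > 2, so it alone needs 3 colors.

No, G is not 2-colorable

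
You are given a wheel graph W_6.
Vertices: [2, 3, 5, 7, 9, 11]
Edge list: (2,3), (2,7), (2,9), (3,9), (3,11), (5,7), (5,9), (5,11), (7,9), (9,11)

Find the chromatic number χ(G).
Clique number ω(G) = 3 (lower bound: χ ≥ ω).
Odd cycle [11, 5, 7, 2, 3] needs 3 colors (χ ≥ 3).
Vertex 9 is adjacent to every vertex of [2, 3, 5, 7, 11], which already need 3 colors among themselves, so 9 needs a new color (χ ≥ 4).
The coloring below uses 4 colors, so χ(G) = 4.
A valid 4-coloring: color 1: [9]; color 2: [2, 11]; color 3: [3, 5]; color 4: [7].

χ(G) = 4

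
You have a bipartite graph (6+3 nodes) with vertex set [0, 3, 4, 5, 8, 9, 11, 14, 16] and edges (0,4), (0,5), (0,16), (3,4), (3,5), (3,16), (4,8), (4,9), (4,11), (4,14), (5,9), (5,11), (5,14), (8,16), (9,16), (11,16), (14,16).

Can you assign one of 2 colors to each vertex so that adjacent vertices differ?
A valid 2-coloring: color 1: [4, 5, 16]; color 2: [0, 3, 8, 9, 11, 14].
(χ(G) = 2 ≤ 2.)

Yes, G is 2-colorable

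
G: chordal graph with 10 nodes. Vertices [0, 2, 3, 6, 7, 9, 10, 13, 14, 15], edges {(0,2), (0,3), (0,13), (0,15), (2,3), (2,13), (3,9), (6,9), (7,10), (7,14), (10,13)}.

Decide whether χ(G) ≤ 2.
No, G is not 2-colorable

The clique on vertices [0, 2, 3] has size 3 > 2, so it alone needs 3 colors.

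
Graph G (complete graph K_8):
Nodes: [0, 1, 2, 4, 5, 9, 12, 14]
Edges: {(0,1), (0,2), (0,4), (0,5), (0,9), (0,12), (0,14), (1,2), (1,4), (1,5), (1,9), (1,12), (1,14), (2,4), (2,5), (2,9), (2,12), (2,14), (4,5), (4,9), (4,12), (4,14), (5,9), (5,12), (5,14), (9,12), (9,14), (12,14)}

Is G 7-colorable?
The clique on vertices [0, 1, 2, 4, 5, 9, 12, 14] has size 8 > 7, so it alone needs 8 colors.

No, G is not 7-colorable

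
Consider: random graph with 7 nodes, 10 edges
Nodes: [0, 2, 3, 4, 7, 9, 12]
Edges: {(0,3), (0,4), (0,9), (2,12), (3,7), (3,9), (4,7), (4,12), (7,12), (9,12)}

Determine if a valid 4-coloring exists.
A valid 4-coloring: color 1: [3, 12]; color 2: [0, 2, 7]; color 3: [4, 9].
(χ(G) = 3 ≤ 4.)

Yes, G is 4-colorable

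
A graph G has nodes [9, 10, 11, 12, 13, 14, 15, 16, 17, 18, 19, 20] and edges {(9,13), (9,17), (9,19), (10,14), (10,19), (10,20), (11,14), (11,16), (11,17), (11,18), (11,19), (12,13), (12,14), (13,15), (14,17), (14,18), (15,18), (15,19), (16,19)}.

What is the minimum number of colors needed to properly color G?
χ(G) = 3

Clique number ω(G) = 3 (lower bound: χ ≥ ω).
The clique on [11, 16, 19] has size 3, forcing χ ≥ 3, and the coloring below uses 3 colors, so χ(G) = 3.
A valid 3-coloring: color 1: [9, 10, 11, 12, 15]; color 2: [13, 14, 19, 20]; color 3: [16, 17, 18].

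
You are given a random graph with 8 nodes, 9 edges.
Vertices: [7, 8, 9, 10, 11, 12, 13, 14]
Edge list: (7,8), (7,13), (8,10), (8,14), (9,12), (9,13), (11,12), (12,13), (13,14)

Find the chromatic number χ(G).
χ(G) = 3

Clique number ω(G) = 3 (lower bound: χ ≥ ω).
The clique on [9, 12, 13] has size 3, forcing χ ≥ 3, and the coloring below uses 3 colors, so χ(G) = 3.
A valid 3-coloring: color 1: [8, 11, 13]; color 2: [7, 10, 12, 14]; color 3: [9].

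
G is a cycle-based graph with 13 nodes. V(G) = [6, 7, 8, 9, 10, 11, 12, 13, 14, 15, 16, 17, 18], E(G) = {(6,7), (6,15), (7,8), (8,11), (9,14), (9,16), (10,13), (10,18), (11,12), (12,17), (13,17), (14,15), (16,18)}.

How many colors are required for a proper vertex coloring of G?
χ(G) = 3

Clique number ω(G) = 2 (lower bound: χ ≥ ω).
Odd cycle [11, 12, 17, 13, 10, 18, 16, 9, 14, 15, 6, 7, 8] needs 3 colors (χ ≥ 3).
The coloring below uses 3 colors, so χ(G) = 3.
A valid 3-coloring: color 1: [7, 10, 11, 14, 16, 17]; color 2: [8, 9, 12, 13, 15, 18]; color 3: [6].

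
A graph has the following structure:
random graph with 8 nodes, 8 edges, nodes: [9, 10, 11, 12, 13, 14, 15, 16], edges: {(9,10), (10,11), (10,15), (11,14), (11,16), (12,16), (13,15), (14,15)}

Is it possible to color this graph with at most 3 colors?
A valid 3-coloring: color 1: [9, 11, 12, 15]; color 2: [10, 13, 14, 16].
(χ(G) = 2 ≤ 3.)

Yes, G is 3-colorable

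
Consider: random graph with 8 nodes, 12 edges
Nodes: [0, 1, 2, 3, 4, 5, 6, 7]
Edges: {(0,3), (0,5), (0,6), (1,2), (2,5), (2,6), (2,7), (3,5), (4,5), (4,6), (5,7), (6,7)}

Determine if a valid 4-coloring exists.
Yes, G is 4-colorable

A valid 4-coloring: color 1: [1, 5, 6]; color 2: [2, 3, 4]; color 3: [0, 7].
(χ(G) = 3 ≤ 4.)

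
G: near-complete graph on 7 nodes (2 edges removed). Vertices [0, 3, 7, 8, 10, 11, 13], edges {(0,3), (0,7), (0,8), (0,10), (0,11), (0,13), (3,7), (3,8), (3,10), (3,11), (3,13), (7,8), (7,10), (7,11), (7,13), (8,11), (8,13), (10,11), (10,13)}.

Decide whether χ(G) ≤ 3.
No, G is not 3-colorable

The clique on vertices [0, 3, 7, 8, 11] has size 5 > 3, so it alone needs 5 colors.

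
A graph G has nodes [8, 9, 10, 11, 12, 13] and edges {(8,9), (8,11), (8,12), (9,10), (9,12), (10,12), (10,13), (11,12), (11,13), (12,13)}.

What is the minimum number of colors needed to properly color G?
Clique number ω(G) = 3 (lower bound: χ ≥ ω).
Odd cycle [8, 11, 13, 10, 9] needs 3 colors (χ ≥ 3).
Vertex 12 is adjacent to every vertex of [8, 9, 10, 11, 13], which already need 3 colors among themselves, so 12 needs a new color (χ ≥ 4).
The coloring below uses 4 colors, so χ(G) = 4.
A valid 4-coloring: color 1: [12]; color 2: [8, 10]; color 3: [9, 11]; color 4: [13].

χ(G) = 4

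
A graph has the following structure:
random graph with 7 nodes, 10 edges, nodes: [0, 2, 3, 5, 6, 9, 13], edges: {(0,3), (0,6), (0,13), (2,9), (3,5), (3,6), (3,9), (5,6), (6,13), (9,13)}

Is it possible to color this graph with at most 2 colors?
The clique on vertices [0, 3, 6] has size 3 > 2, so it alone needs 3 colors.

No, G is not 2-colorable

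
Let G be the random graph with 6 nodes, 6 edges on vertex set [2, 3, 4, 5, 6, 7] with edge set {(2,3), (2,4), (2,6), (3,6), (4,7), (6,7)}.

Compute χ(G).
χ(G) = 3

Clique number ω(G) = 3 (lower bound: χ ≥ ω).
The clique on [2, 3, 6] has size 3, forcing χ ≥ 3, and the coloring below uses 3 colors, so χ(G) = 3.
A valid 3-coloring: color 1: [2, 5, 7]; color 2: [4, 6]; color 3: [3].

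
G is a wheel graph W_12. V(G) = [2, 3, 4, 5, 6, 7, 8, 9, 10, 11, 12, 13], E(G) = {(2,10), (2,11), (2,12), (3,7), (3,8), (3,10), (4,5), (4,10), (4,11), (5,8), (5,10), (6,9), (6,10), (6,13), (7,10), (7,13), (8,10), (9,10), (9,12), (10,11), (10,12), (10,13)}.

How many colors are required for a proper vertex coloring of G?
Clique number ω(G) = 3 (lower bound: χ ≥ ω).
Odd cycle [9, 12, 2, 11, 4, 5, 8, 3, 7, 13, 6] needs 3 colors (χ ≥ 3).
Vertex 10 is adjacent to every vertex of [2, 3, 4, 5, 6, 7, 8, 9, 11, 12, 13], which already need 3 colors among themselves, so 10 needs a new color (χ ≥ 4).
The coloring below uses 4 colors, so χ(G) = 4.
A valid 4-coloring: color 1: [10]; color 2: [2, 4, 8, 9, 13]; color 3: [3, 5, 6, 11, 12]; color 4: [7].

χ(G) = 4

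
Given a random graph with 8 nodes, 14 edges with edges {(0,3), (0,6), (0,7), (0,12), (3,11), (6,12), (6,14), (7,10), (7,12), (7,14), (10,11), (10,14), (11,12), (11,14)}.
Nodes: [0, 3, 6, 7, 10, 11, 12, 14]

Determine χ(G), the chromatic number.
Clique number ω(G) = 3 (lower bound: χ ≥ ω).
The clique on [0, 6, 12] has size 3, forcing χ ≥ 3, and the coloring below uses 3 colors, so χ(G) = 3.
A valid 3-coloring: color 1: [6, 7, 11]; color 2: [0, 14]; color 3: [3, 10, 12].

χ(G) = 3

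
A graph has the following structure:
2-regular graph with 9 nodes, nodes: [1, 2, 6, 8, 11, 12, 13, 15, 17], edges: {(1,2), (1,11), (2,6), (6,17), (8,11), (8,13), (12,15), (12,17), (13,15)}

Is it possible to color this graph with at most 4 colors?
Yes, G is 4-colorable

A valid 4-coloring: color 1: [6, 11, 12, 13]; color 2: [1, 8, 15, 17]; color 3: [2].
(χ(G) = 3 ≤ 4.)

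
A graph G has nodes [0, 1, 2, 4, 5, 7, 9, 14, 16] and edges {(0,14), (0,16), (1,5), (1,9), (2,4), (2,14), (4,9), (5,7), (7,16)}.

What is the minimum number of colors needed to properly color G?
χ(G) = 3

Clique number ω(G) = 2 (lower bound: χ ≥ ω).
Odd cycle [2, 14, 0, 16, 7, 5, 1, 9, 4] needs 3 colors (χ ≥ 3).
The coloring below uses 3 colors, so χ(G) = 3.
A valid 3-coloring: color 1: [5, 9, 14, 16]; color 2: [0, 1, 4, 7]; color 3: [2].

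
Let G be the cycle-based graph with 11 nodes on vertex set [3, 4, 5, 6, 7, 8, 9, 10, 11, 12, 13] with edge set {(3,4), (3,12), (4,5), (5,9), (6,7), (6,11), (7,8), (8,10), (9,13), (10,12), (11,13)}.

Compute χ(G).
Clique number ω(G) = 2 (lower bound: χ ≥ ω).
Odd cycle [7, 8, 10, 12, 3, 4, 5, 9, 13, 11, 6] needs 3 colors (χ ≥ 3).
The coloring below uses 3 colors, so χ(G) = 3.
A valid 3-coloring: color 1: [3, 5, 7, 10, 11]; color 2: [4, 6, 8, 9, 12]; color 3: [13].

χ(G) = 3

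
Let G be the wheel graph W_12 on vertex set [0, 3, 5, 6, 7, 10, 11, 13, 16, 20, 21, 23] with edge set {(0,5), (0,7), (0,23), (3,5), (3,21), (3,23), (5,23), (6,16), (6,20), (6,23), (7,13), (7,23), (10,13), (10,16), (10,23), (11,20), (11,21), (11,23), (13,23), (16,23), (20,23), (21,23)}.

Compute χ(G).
Clique number ω(G) = 3 (lower bound: χ ≥ ω).
Odd cycle [20, 11, 21, 3, 5, 0, 7, 13, 10, 16, 6] needs 3 colors (χ ≥ 3).
Vertex 23 is adjacent to every vertex of [0, 3, 5, 6, 7, 10, 11, 13, 16, 20, 21], which already need 3 colors among themselves, so 23 needs a new color (χ ≥ 4).
The coloring below uses 4 colors, so χ(G) = 4.
A valid 4-coloring: color 1: [23]; color 2: [5, 7, 16, 20, 21]; color 3: [0, 3, 6, 11, 13]; color 4: [10].

χ(G) = 4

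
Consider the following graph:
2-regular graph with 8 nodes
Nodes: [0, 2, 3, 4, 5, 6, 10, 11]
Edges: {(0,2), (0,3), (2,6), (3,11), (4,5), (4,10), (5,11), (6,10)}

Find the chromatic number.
Clique number ω(G) = 2 (lower bound: χ ≥ ω).
The graph is bipartite (no odd cycle), so 2 colors suffice: χ(G) = 2.
A valid 2-coloring: color 1: [0, 4, 6, 11]; color 2: [2, 3, 5, 10].

χ(G) = 2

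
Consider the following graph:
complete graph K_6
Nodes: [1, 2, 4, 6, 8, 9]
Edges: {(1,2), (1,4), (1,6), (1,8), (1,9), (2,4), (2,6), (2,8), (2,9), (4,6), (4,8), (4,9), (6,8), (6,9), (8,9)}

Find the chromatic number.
χ(G) = 6

Clique number ω(G) = 6 (lower bound: χ ≥ ω).
The clique on [1, 2, 4, 6, 8, 9] has size 6, forcing χ ≥ 6, and the coloring below uses 6 colors, so χ(G) = 6.
A valid 6-coloring: color 1: [6]; color 2: [4]; color 3: [9]; color 4: [1]; color 5: [2]; color 6: [8].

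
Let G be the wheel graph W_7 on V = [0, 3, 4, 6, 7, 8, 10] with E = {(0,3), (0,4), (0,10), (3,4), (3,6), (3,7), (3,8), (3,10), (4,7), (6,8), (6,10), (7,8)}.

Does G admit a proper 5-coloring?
A valid 5-coloring: color 1: [3]; color 2: [4, 8, 10]; color 3: [0, 6, 7].
(χ(G) = 3 ≤ 5.)

Yes, G is 5-colorable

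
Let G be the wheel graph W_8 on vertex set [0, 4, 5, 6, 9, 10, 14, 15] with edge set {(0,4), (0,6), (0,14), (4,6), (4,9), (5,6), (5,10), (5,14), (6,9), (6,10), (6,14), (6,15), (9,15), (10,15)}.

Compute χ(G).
Clique number ω(G) = 3 (lower bound: χ ≥ ω).
Odd cycle [10, 5, 14, 0, 4, 9, 15] needs 3 colors (χ ≥ 3).
Vertex 6 is adjacent to every vertex of [0, 4, 5, 9, 10, 14, 15], which already need 3 colors among themselves, so 6 needs a new color (χ ≥ 4).
The coloring below uses 4 colors, so χ(G) = 4.
A valid 4-coloring: color 1: [6]; color 2: [9, 10, 14]; color 3: [0, 5, 15]; color 4: [4].

χ(G) = 4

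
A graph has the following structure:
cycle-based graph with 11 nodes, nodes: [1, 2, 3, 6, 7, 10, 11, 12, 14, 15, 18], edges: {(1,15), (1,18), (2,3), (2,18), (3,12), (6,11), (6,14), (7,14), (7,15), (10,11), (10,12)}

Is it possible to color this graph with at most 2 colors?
No, G is not 2-colorable

Odd cycle [6, 11, 10, 12, 3, 2, 18, 1, 15, 7, 14] needs 3 colors (χ ≥ 3).
Hence χ(G) ≥ 3 > 2, so no proper 2-coloring exists.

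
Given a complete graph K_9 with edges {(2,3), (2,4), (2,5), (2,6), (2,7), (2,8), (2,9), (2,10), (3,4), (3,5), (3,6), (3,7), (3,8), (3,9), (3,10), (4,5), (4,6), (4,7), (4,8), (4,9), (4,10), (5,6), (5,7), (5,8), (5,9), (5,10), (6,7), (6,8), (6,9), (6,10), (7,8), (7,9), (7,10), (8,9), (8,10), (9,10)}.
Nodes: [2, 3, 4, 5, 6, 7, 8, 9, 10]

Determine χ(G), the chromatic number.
χ(G) = 9

Clique number ω(G) = 9 (lower bound: χ ≥ ω).
The clique on [2, 3, 4, 5, 6, 7, 8, 9, 10] has size 9, forcing χ ≥ 9, and the coloring below uses 9 colors, so χ(G) = 9.
A valid 9-coloring: color 1: [6]; color 2: [4]; color 3: [3]; color 4: [8]; color 5: [9]; color 6: [2]; color 7: [7]; color 8: [5]; color 9: [10].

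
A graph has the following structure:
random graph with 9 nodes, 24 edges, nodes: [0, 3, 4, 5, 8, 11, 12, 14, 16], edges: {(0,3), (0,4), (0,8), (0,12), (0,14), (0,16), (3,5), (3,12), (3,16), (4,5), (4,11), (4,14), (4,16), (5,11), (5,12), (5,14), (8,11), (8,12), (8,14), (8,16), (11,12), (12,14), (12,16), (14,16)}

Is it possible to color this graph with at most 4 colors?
No, G is not 4-colorable

The clique on vertices [0, 8, 12, 14, 16] has size 5 > 4, so it alone needs 5 colors.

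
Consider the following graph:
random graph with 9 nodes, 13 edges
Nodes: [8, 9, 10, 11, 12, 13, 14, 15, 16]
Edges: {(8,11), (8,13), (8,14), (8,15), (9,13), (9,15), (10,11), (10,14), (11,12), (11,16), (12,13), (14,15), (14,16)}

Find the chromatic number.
Clique number ω(G) = 3 (lower bound: χ ≥ ω).
The clique on [8, 14, 15] has size 3, forcing χ ≥ 3, and the coloring below uses 3 colors, so χ(G) = 3.
A valid 3-coloring: color 1: [8, 9, 10, 12, 16]; color 2: [11, 13, 14]; color 3: [15].

χ(G) = 3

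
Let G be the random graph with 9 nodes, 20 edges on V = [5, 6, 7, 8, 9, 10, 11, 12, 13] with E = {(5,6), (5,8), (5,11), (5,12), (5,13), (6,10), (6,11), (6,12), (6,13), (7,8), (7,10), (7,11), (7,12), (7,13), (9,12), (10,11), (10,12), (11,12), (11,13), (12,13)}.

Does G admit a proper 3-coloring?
The clique on vertices [5, 6, 11, 12, 13] has size 5 > 3, so it alone needs 5 colors.

No, G is not 3-colorable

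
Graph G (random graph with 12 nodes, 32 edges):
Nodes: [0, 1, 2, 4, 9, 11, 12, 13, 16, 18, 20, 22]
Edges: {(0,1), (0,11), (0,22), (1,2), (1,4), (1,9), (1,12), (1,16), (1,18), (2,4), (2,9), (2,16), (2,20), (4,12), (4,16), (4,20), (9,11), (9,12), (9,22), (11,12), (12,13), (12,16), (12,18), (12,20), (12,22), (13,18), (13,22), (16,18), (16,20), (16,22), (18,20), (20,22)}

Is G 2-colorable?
The clique on vertices [1, 2, 4, 16] has size 4 > 2, so it alone needs 4 colors.

No, G is not 2-colorable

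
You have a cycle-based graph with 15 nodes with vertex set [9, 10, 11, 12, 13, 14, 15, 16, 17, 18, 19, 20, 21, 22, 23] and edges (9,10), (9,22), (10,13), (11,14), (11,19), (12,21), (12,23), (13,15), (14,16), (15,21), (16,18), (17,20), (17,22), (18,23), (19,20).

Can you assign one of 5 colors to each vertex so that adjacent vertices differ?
Yes, G is 5-colorable

A valid 5-coloring: color 1: [10, 11, 12, 15, 16, 20, 22]; color 2: [9, 13, 14, 17, 18, 19, 21]; color 3: [23].
(χ(G) = 3 ≤ 5.)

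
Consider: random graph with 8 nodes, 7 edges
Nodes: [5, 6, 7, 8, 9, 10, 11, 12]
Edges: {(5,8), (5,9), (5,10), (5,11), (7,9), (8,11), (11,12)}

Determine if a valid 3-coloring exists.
A valid 3-coloring: color 1: [5, 6, 7, 12]; color 2: [9, 10, 11]; color 3: [8].
(χ(G) = 3 ≤ 3.)

Yes, G is 3-colorable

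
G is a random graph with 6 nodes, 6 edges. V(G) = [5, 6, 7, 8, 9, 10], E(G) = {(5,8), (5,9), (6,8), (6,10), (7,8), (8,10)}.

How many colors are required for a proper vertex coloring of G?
χ(G) = 3

Clique number ω(G) = 3 (lower bound: χ ≥ ω).
The clique on [6, 8, 10] has size 3, forcing χ ≥ 3, and the coloring below uses 3 colors, so χ(G) = 3.
A valid 3-coloring: color 1: [8, 9]; color 2: [5, 6, 7]; color 3: [10].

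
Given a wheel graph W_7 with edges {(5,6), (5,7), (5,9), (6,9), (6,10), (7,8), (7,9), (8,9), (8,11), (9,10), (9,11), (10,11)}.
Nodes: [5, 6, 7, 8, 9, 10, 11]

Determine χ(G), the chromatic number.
χ(G) = 3

Clique number ω(G) = 3 (lower bound: χ ≥ ω).
The clique on [8, 9, 11] has size 3, forcing χ ≥ 3, and the coloring below uses 3 colors, so χ(G) = 3.
A valid 3-coloring: color 1: [9]; color 2: [6, 7, 11]; color 3: [5, 8, 10].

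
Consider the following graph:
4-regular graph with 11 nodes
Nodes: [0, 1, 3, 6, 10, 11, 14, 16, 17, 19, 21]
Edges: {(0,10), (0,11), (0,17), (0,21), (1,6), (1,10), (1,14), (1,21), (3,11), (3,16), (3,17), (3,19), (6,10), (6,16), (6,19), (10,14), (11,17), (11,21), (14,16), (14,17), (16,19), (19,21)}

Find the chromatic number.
χ(G) = 3

Clique number ω(G) = 3 (lower bound: χ ≥ ω).
The clique on [0, 11, 17] has size 3, forcing χ ≥ 3, and the coloring below uses 3 colors, so χ(G) = 3.
A valid 3-coloring: color 1: [10, 16, 17, 21]; color 2: [1, 11, 19]; color 3: [0, 3, 6, 14].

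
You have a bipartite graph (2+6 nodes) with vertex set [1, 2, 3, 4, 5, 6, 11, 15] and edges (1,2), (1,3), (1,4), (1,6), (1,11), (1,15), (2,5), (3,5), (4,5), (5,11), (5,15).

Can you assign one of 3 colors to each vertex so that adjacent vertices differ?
A valid 3-coloring: color 1: [1, 5]; color 2: [2, 3, 4, 6, 11, 15].
(χ(G) = 2 ≤ 3.)

Yes, G is 3-colorable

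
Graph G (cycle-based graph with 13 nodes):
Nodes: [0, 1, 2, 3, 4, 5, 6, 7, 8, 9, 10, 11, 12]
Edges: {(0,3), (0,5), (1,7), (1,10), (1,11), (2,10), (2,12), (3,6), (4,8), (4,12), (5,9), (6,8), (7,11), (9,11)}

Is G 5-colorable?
A valid 5-coloring: color 1: [0, 1, 2, 4, 6, 9]; color 2: [3, 5, 8, 10, 11, 12]; color 3: [7].
(χ(G) = 3 ≤ 5.)

Yes, G is 5-colorable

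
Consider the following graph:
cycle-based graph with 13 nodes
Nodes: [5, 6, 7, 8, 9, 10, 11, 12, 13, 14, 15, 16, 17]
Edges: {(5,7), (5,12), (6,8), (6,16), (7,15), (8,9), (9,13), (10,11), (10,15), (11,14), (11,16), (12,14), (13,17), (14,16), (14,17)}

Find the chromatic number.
Clique number ω(G) = 3 (lower bound: χ ≥ ω).
The clique on [11, 14, 16] has size 3, forcing χ ≥ 3, and the coloring below uses 3 colors, so χ(G) = 3.
A valid 3-coloring: color 1: [5, 8, 10, 13, 14]; color 2: [7, 9, 12, 16, 17]; color 3: [6, 11, 15].

χ(G) = 3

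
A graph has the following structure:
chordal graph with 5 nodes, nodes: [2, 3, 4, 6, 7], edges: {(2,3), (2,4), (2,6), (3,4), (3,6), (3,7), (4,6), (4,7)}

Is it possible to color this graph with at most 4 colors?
Yes, G is 4-colorable

A valid 4-coloring: color 1: [4]; color 2: [3]; color 3: [6, 7]; color 4: [2].
(χ(G) = 4 ≤ 4.)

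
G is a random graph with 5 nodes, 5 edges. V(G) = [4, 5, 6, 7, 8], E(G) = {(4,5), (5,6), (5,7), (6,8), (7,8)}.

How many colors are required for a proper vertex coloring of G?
χ(G) = 2

Clique number ω(G) = 2 (lower bound: χ ≥ ω).
The graph is bipartite (no odd cycle), so 2 colors suffice: χ(G) = 2.
A valid 2-coloring: color 1: [5, 8]; color 2: [4, 6, 7].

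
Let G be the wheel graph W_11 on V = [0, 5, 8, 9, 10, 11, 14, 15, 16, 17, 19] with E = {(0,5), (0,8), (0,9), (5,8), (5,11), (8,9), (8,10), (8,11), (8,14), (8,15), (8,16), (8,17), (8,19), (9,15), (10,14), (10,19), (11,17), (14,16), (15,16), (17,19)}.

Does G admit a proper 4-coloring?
Yes, G is 4-colorable

A valid 4-coloring: color 1: [8]; color 2: [5, 9, 10, 16, 17]; color 3: [0, 11, 14, 15, 19].
(χ(G) = 3 ≤ 4.)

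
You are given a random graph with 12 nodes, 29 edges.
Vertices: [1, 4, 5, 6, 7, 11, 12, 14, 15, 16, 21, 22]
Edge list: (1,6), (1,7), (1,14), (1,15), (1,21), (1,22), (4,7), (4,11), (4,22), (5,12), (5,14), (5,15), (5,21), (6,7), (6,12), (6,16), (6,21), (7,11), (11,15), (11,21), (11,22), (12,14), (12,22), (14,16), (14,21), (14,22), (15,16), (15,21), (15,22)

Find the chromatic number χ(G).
χ(G) = 4

Clique number ω(G) = 3 (lower bound: χ ≥ ω).
Odd cycle [21, 1, 22, 12, 5] needs 3 colors (χ ≥ 3).
Vertex 14 is adjacent to every vertex of [1, 5, 12, 21, 22], which already need 3 colors among themselves, so 14 needs a new color (χ ≥ 4).
The coloring below uses 4 colors, so χ(G) = 4.
A valid 4-coloring: color 1: [4, 6, 14, 15]; color 2: [1, 11, 12, 16]; color 3: [7, 21, 22]; color 4: [5].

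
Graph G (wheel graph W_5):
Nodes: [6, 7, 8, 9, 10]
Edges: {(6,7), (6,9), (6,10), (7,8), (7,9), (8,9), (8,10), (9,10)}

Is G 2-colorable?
No, G is not 2-colorable

The clique on vertices [8, 9, 10] has size 3 > 2, so it alone needs 3 colors.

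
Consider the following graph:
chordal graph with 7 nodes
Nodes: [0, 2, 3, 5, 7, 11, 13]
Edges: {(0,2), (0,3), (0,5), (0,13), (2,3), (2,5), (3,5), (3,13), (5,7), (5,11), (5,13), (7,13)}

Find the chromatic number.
Clique number ω(G) = 4 (lower bound: χ ≥ ω).
The clique on [0, 2, 3, 5] has size 4, forcing χ ≥ 4, and the coloring below uses 4 colors, so χ(G) = 4.
A valid 4-coloring: color 1: [5]; color 2: [0, 7, 11]; color 3: [3]; color 4: [2, 13].

χ(G) = 4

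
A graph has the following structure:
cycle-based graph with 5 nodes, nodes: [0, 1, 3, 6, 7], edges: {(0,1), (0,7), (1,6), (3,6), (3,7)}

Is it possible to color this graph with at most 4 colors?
A valid 4-coloring: color 1: [6, 7]; color 2: [0, 3]; color 3: [1].
(χ(G) = 3 ≤ 4.)

Yes, G is 4-colorable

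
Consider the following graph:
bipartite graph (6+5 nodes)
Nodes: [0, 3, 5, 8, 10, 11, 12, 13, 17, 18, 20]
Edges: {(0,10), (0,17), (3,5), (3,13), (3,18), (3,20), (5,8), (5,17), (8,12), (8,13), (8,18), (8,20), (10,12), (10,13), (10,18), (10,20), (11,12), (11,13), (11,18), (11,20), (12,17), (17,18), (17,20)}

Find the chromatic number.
χ(G) = 2

Clique number ω(G) = 2 (lower bound: χ ≥ ω).
The graph is bipartite (no odd cycle), so 2 colors suffice: χ(G) = 2.
A valid 2-coloring: color 1: [0, 5, 12, 13, 18, 20]; color 2: [3, 8, 10, 11, 17].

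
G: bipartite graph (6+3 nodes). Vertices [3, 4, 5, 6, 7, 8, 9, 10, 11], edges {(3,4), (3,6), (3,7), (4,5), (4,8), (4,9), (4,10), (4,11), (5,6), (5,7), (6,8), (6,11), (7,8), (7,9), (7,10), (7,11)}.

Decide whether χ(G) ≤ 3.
Yes, G is 3-colorable

A valid 3-coloring: color 1: [4, 6, 7]; color 2: [3, 5, 8, 9, 10, 11].
(χ(G) = 2 ≤ 3.)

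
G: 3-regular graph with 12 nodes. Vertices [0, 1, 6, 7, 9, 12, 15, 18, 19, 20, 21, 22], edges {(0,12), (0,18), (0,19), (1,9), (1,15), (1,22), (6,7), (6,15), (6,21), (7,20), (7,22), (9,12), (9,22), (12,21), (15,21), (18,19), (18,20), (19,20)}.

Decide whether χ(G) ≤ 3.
A valid 3-coloring: color 1: [0, 1, 20, 21]; color 2: [6, 12, 19, 22]; color 3: [7, 9, 15, 18].
(χ(G) = 3 ≤ 3.)

Yes, G is 3-colorable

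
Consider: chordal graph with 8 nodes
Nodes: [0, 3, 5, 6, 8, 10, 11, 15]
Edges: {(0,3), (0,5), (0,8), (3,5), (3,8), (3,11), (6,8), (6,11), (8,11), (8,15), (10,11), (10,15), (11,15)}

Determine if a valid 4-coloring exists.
A valid 4-coloring: color 1: [0, 11]; color 2: [5, 8, 10]; color 3: [3, 6, 15].
(χ(G) = 3 ≤ 4.)

Yes, G is 4-colorable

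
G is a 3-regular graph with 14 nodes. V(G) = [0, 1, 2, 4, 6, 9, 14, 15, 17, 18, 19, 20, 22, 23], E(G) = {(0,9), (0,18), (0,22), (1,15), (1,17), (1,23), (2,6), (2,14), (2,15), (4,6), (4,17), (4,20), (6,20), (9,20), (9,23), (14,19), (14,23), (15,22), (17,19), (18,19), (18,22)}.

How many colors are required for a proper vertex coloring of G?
χ(G) = 3

Clique number ω(G) = 3 (lower bound: χ ≥ ω).
The clique on [0, 18, 22] has size 3, forcing χ ≥ 3, and the coloring below uses 3 colors, so χ(G) = 3.
A valid 3-coloring: color 1: [2, 17, 18, 20, 23]; color 2: [0, 4, 14, 15]; color 3: [1, 6, 9, 19, 22].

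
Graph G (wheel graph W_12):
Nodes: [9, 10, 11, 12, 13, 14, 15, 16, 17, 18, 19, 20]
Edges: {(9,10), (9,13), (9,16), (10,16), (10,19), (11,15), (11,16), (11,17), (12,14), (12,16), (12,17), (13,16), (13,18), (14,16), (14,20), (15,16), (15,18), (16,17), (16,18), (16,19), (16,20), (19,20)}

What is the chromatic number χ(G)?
Clique number ω(G) = 3 (lower bound: χ ≥ ω).
Odd cycle [14, 20, 19, 10, 9, 13, 18, 15, 11, 17, 12] needs 3 colors (χ ≥ 3).
Vertex 16 is adjacent to every vertex of [9, 10, 11, 12, 13, 14, 15, 17, 18, 19, 20], which already need 3 colors among themselves, so 16 needs a new color (χ ≥ 4).
The coloring below uses 4 colors, so χ(G) = 4.
A valid 4-coloring: color 1: [16]; color 2: [9, 14, 17, 18, 19]; color 3: [10, 12, 13, 15, 20]; color 4: [11].

χ(G) = 4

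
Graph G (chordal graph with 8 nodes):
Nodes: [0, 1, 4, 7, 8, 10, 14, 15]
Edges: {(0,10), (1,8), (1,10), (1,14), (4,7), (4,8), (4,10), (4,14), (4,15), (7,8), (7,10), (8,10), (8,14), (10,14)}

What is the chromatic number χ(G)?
χ(G) = 4

Clique number ω(G) = 4 (lower bound: χ ≥ ω).
The clique on [1, 8, 10, 14] has size 4, forcing χ ≥ 4, and the coloring below uses 4 colors, so χ(G) = 4.
A valid 4-coloring: color 1: [10, 15]; color 2: [0, 1, 4]; color 3: [8]; color 4: [7, 14].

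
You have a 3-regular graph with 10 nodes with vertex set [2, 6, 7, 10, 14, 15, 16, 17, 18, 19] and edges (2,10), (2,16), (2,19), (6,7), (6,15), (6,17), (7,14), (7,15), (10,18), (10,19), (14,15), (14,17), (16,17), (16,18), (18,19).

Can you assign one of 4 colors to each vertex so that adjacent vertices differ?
A valid 4-coloring: color 1: [2, 15, 17, 18]; color 2: [6, 10, 14, 16]; color 3: [7, 19].
(χ(G) = 3 ≤ 4.)

Yes, G is 4-colorable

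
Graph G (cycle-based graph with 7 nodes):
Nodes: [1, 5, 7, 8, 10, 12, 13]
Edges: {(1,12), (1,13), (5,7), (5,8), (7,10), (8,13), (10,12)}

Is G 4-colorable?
A valid 4-coloring: color 1: [7, 8, 12]; color 2: [1, 5, 10]; color 3: [13].
(χ(G) = 3 ≤ 4.)

Yes, G is 4-colorable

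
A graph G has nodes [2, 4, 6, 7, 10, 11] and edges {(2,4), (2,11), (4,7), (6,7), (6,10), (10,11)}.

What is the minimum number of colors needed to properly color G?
χ(G) = 2

Clique number ω(G) = 2 (lower bound: χ ≥ ω).
The graph is bipartite (no odd cycle), so 2 colors suffice: χ(G) = 2.
A valid 2-coloring: color 1: [4, 6, 11]; color 2: [2, 7, 10].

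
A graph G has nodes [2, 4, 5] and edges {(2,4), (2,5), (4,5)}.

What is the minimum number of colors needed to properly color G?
Clique number ω(G) = 3 (lower bound: χ ≥ ω).
The clique on [2, 4, 5] has size 3, forcing χ ≥ 3, and the coloring below uses 3 colors, so χ(G) = 3.
A valid 3-coloring: color 1: [4]; color 2: [2]; color 3: [5].

χ(G) = 3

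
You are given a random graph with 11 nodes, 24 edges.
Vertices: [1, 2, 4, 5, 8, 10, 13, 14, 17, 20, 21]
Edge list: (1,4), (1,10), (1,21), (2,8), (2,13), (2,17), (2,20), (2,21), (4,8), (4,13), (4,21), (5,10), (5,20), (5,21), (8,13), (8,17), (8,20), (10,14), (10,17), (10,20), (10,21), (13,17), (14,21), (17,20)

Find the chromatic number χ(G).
Clique number ω(G) = 4 (lower bound: χ ≥ ω).
The clique on [2, 8, 17, 20] has size 4, forcing χ ≥ 4, and the coloring below uses 4 colors, so χ(G) = 4.
A valid 4-coloring: color 1: [2, 4, 10]; color 2: [13, 20, 21]; color 3: [1, 5, 8, 14]; color 4: [17].

χ(G) = 4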